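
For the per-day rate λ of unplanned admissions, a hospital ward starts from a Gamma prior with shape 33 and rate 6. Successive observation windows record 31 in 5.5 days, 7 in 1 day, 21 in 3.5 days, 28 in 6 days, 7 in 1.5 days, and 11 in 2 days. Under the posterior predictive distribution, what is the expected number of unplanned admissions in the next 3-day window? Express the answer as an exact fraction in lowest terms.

276/17

Total count: 31 + 7 + 21 + 28 + 7 + 11 = 105.
Total exposure: 5.5 + 1 + 3.5 + 6 + 1.5 + 2 = 19.5 days.
Gamma(α, β) with Poisson data over total exposure Σt gives posterior Gamma(α+Σx, β+Σt) = Gamma(138, 51/2).
Predictive mean over a 3-day window = T·E[λ|data] = 3·138/(51/2) = 276/17.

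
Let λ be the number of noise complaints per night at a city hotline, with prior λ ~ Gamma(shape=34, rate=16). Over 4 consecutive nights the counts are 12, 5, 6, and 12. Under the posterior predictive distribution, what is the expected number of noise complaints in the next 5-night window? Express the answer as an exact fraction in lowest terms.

Total count: 12 + 5 + 6 + 12 = 35.
Total exposure: 4 nights.
Posterior: α' = 34 + 35 = 69, β' = 16 + 4 = 20.
Predictive mean over a 5-night window = T·E[λ|data] = 5·69/20 = 69/4.

69/4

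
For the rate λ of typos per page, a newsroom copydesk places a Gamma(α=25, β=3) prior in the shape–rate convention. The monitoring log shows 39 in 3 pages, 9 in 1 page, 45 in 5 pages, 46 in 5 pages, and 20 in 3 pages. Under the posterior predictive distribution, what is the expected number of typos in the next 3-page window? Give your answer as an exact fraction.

138/5

Total count: 39 + 9 + 45 + 46 + 20 = 159.
Total exposure: 3 + 1 + 5 + 5 + 3 = 17 pages.
Conjugate update: add total count to the shape and total exposure to the rate, giving Gamma(184, 20).
Predictive mean over a 3-page window = T·E[λ|data] = 3·184/20 = 138/5.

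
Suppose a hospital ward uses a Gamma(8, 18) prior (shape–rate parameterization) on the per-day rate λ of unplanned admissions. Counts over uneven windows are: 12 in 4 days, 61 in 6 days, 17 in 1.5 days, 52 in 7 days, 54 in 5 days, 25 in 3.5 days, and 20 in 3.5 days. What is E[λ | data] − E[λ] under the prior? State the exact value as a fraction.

4094/873

Total count: 12 + 61 + 17 + 52 + 54 + 25 + 20 = 241.
Total exposure: 4 + 6 + 1.5 + 7 + 5 + 3.5 + 3.5 = 30.5 days.
Gamma(α, β) with Poisson data over total exposure Σt gives posterior Gamma(α+Σx, β+Σt) = Gamma(249, 97/2).
Posterior mean = 249/(97/2) = 498/97; prior mean = 8/18 = 4/9. Difference = 498/97 − 4/9 = 4094/873.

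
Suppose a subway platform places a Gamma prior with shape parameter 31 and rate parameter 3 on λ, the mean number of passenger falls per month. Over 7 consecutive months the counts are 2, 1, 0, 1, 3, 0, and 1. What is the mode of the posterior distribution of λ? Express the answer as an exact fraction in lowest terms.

Total count: 2 + 1 + 0 + 1 + 3 + 0 + 1 = 8.
Total exposure: 7 months.
Conjugate update: add total count to the shape and total exposure to the rate, giving Gamma(39, 10).
Posterior mode = (α'−1)/β' = 38/10 = 19/5.

19/5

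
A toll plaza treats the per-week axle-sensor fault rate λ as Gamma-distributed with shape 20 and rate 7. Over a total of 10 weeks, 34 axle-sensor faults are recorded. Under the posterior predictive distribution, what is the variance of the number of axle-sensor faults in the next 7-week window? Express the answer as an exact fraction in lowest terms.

9072/289

Total count 34 over total exposure 10 weeks.
Conjugate update: add total count to the shape and total exposure to the rate, giving Gamma(54, 17).
The posterior predictive for a window of length T is Negative Binomial with variance T·α'·(β'+T)/β'² = 7·54·24/289 = 9072/289.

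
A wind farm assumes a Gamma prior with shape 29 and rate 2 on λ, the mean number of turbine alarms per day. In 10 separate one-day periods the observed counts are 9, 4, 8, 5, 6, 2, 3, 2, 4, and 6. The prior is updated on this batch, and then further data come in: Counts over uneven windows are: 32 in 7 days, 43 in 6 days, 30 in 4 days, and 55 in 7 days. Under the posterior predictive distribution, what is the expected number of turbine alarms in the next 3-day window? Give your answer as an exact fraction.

Total count: 9 + 4 + 8 + 5 + 6 + 2 + 3 + 2 + 4 + 6 = 49.
Total exposure: 10 days.
After the first batch: Gamma(29 + 49, 2 + 10) = Gamma(78, 12).
Total count: 32 + 43 + 30 + 55 = 160.
Total exposure: 7 + 6 + 4 + 7 = 24 days.
After the second batch: Gamma(78 + 160, 12 + 24) = Gamma(238, 36).
Predictive mean over a 3-day window = T·E[λ|data] = 3·238/36 = 119/6.

119/6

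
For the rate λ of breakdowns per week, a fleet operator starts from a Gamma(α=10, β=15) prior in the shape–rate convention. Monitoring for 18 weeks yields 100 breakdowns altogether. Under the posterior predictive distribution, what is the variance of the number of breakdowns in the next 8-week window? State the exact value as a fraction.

3280/99

Total count 100 over total exposure 18 weeks.
Gamma(α, β) with Poisson data over total exposure Σt gives posterior Gamma(α+Σx, β+Σt) = Gamma(110, 33).
The posterior predictive for a window of length T is Negative Binomial with variance T·α'·(β'+T)/β'² = 8·110·41/1089 = 3280/99.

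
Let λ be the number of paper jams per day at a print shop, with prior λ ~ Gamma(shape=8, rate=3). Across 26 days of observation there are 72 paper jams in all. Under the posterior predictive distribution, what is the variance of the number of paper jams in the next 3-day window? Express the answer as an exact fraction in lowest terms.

Total count 72 over total exposure 26 days.
Conjugate update: add total count to the shape and total exposure to the rate, giving Gamma(80, 29).
The posterior predictive for a window of length T is Negative Binomial with variance T·α'·(β'+T)/β'² = 3·80·32/841 = 7680/841.

7680/841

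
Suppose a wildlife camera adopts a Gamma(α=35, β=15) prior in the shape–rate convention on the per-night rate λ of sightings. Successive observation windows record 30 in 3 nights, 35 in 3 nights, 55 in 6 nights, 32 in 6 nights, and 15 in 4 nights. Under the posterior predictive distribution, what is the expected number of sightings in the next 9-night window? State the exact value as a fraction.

1818/37

Total count: 30 + 35 + 55 + 32 + 15 = 167.
Total exposure: 3 + 3 + 6 + 6 + 4 = 22 nights.
The Gamma prior is conjugate for the Poisson rate, so λ | data ~ Gamma(35+167, 15+22) = Gamma(202, 37).
Predictive mean over a 9-night window = T·E[λ|data] = 9·202/37 = 1818/37.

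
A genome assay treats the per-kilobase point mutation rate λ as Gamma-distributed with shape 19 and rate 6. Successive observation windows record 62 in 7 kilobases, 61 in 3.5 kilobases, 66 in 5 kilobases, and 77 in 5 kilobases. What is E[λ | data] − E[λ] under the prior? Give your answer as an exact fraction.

Total count: 62 + 61 + 66 + 77 = 266.
Total exposure: 7 + 3.5 + 5 + 5 = 20.5 kilobases.
Posterior: α' = 19 + 266 = 285, β' = 6 + 20.5 = 53/2.
Posterior mean = 285/(53/2) = 570/53; prior mean = 19/6 = 19/6. Difference = 570/53 − 19/6 = 2413/318.

2413/318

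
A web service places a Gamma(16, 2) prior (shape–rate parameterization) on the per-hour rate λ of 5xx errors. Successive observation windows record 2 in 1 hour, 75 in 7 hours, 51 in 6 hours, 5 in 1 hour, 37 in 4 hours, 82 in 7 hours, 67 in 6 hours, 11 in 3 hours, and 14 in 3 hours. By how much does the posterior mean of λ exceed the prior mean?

Total count: 2 + 75 + 51 + 5 + 37 + 82 + 67 + 11 + 14 = 344.
Total exposure: 1 + 7 + 6 + 1 + 4 + 7 + 6 + 3 + 3 = 38 hours.
The Gamma prior is conjugate for the Poisson rate, so λ | data ~ Gamma(16+344, 2+38) = Gamma(360, 40).
Posterior mean = 360/40 = 9; prior mean = 16/2 = 8. Difference = 9 − 8 = 1.

1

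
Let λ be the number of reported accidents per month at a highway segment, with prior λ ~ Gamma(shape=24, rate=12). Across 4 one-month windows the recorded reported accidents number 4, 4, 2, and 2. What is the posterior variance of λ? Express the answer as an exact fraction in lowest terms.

Total count: 4 + 4 + 2 + 2 = 12.
Total exposure: 4 months.
Conjugate update: add total count to the shape and total exposure to the rate, giving Gamma(36, 16).
Posterior variance = α'/β'² = 36/256 = 9/64.

9/64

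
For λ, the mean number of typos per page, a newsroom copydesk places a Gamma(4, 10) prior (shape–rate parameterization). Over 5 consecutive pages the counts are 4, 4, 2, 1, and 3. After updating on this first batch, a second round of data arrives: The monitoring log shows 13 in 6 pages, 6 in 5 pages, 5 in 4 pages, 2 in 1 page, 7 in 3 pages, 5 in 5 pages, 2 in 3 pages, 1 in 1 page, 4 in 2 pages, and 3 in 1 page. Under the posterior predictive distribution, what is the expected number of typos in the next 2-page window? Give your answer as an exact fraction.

Total count: 4 + 4 + 2 + 1 + 3 = 14.
Total exposure: 5 pages.
After the first batch: Gamma(4 + 14, 10 + 5) = Gamma(18, 15).
Total count: 13 + 6 + 5 + 2 + 7 + 5 + 2 + 1 + 4 + 3 = 48.
Total exposure: 6 + 5 + 4 + 1 + 3 + 5 + 3 + 1 + 2 + 1 = 31 pages.
After the second batch: Gamma(18 + 48, 15 + 31) = Gamma(66, 46).
Predictive mean over a 2-page window = T·E[λ|data] = 2·66/46 = 66/23.

66/23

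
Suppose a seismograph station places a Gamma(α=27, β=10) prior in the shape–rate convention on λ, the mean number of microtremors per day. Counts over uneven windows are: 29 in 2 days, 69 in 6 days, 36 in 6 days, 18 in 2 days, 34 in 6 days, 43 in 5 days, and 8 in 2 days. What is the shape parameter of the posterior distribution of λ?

Total count: 29 + 69 + 36 + 18 + 34 + 43 + 8 = 237.
Total exposure: 2 + 6 + 6 + 2 + 6 + 5 + 2 = 29 days.
Gamma(α, β) with Poisson data over total exposure Σt gives posterior Gamma(α+Σx, β+Σt) = Gamma(264, 39).

264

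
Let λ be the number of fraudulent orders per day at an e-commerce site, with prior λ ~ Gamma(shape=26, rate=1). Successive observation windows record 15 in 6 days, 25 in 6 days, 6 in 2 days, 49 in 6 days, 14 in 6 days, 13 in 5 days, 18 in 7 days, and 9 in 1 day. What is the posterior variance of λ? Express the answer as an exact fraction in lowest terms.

Total count: 15 + 25 + 6 + 49 + 14 + 13 + 18 + 9 = 149.
Total exposure: 6 + 6 + 2 + 6 + 6 + 5 + 7 + 1 = 39 days.
Posterior: α' = 26 + 149 = 175, β' = 1 + 39 = 40.
Posterior variance = α'/β'² = 175/1600 = 7/64.

7/64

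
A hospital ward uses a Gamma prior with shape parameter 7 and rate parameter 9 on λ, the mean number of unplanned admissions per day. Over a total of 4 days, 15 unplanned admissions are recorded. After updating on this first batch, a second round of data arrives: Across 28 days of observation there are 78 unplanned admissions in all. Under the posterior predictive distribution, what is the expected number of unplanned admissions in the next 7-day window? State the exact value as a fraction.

Total count 15 over total exposure 4 days.
After the first batch: Gamma(7 + 15, 9 + 4) = Gamma(22, 13).
Total count 78 over total exposure 28 days.
After the second batch: Gamma(22 + 78, 13 + 28) = Gamma(100, 41).
Predictive mean over a 7-day window = T·E[λ|data] = 7·100/41 = 700/41.

700/41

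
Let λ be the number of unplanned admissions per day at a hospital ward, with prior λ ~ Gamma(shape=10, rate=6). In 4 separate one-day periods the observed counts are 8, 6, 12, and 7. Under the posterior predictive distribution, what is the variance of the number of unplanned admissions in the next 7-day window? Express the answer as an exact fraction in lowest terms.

Total count: 8 + 6 + 12 + 7 = 33.
Total exposure: 4 days.
The Gamma prior is conjugate for the Poisson rate, so λ | data ~ Gamma(10+33, 6+4) = Gamma(43, 10).
The posterior predictive for a window of length T is Negative Binomial with variance T·α'·(β'+T)/β'² = 7·43·17/100 = 5117/100.

5117/100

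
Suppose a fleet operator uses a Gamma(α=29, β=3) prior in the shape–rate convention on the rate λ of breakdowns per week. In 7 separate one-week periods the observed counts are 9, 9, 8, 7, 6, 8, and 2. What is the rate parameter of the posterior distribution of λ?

Total count: 9 + 9 + 8 + 7 + 6 + 8 + 2 = 49.
Total exposure: 7 weeks.
By Gamma–Poisson conjugacy, the posterior is Gamma(α + Σx, β + Σt) = Gamma(29 + 49, 3 + 7) = Gamma(78, 10).

10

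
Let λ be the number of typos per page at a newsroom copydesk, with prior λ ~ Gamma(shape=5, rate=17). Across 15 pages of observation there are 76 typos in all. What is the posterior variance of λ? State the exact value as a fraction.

81/1024

Total count 76 over total exposure 15 pages.
Conjugate update: add total count to the shape and total exposure to the rate, giving Gamma(81, 32).
Posterior variance = α'/β'² = 81/1024.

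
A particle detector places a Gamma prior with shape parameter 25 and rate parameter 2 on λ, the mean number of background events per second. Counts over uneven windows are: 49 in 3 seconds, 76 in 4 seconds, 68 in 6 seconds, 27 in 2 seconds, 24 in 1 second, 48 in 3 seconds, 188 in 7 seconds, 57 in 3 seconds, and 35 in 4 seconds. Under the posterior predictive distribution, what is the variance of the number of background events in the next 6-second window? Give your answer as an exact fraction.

146862/1225

Total count: 49 + 76 + 68 + 27 + 24 + 48 + 188 + 57 + 35 = 572.
Total exposure: 3 + 4 + 6 + 2 + 1 + 3 + 7 + 3 + 4 = 33 seconds.
Gamma(α, β) with Poisson data over total exposure Σt gives posterior Gamma(α+Σx, β+Σt) = Gamma(597, 35).
The posterior predictive for a window of length T is Negative Binomial with variance T·α'·(β'+T)/β'² = 6·597·41/1225 = 146862/1225.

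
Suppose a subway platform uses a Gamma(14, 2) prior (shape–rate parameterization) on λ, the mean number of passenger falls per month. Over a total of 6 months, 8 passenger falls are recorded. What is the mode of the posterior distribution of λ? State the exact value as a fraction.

21/8

Total count 8 over total exposure 6 months.
Conjugate update: add total count to the shape and total exposure to the rate, giving Gamma(22, 8).
Posterior mode = (α'−1)/β' = 21/8.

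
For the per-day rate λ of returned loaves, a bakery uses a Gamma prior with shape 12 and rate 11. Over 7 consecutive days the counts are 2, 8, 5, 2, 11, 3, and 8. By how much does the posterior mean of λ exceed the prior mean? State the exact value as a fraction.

Total count: 2 + 8 + 5 + 2 + 11 + 3 + 8 = 39.
Total exposure: 7 days.
By Gamma–Poisson conjugacy, the posterior is Gamma(α + Σx, β + Σt) = Gamma(12 + 39, 11 + 7) = Gamma(51, 18).
Posterior mean = 51/18 = 17/6; prior mean = 12/11 = 12/11. Difference = 17/6 − 12/11 = 115/66.

115/66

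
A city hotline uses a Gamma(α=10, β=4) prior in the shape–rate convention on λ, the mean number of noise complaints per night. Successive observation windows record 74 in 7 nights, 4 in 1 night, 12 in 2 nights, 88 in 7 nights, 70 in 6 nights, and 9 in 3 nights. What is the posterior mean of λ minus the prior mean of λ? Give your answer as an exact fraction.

32/5

Total count: 74 + 4 + 12 + 88 + 70 + 9 = 257.
Total exposure: 7 + 1 + 2 + 7 + 6 + 3 = 26 nights.
Conjugate update: add total count to the shape and total exposure to the rate, giving Gamma(267, 30).
Posterior mean = 267/30 = 89/10; prior mean = 10/4 = 5/2. Difference = 89/10 − 5/2 = 32/5.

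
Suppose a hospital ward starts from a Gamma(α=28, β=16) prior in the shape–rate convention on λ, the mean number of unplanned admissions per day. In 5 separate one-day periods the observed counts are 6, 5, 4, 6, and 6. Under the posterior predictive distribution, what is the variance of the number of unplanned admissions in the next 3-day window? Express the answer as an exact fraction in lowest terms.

440/49

Total count: 6 + 5 + 4 + 6 + 6 = 27.
Total exposure: 5 days.
The Gamma prior is conjugate for the Poisson rate, so λ | data ~ Gamma(28+27, 16+5) = Gamma(55, 21).
The posterior predictive for a window of length T is Negative Binomial with variance T·α'·(β'+T)/β'² = 3·55·24/441 = 440/49.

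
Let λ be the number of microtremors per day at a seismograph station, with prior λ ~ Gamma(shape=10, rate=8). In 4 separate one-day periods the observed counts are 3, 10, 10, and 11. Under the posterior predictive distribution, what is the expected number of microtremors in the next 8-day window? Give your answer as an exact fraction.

Total count: 3 + 10 + 10 + 11 = 34.
Total exposure: 4 days.
The Gamma prior is conjugate for the Poisson rate, so λ | data ~ Gamma(10+34, 8+4) = Gamma(44, 12).
Predictive mean over an 8-day window = T·E[λ|data] = 8·44/12 = 88/3.

88/3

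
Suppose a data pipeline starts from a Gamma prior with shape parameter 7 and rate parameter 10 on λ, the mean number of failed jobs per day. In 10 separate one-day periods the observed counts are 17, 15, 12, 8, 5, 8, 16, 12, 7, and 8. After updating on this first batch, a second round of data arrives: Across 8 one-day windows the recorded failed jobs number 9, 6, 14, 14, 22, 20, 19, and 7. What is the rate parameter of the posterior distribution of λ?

Total count: 17 + 15 + 12 + 8 + 5 + 8 + 16 + 12 + 7 + 8 = 108.
Total exposure: 10 days.
After the first batch: Gamma(7 + 108, 10 + 10) = Gamma(115, 20).
Total count: 9 + 6 + 14 + 14 + 22 + 20 + 19 + 7 = 111.
Total exposure: 8 days.
After the second batch: Gamma(115 + 111, 20 + 8) = Gamma(226, 28).

28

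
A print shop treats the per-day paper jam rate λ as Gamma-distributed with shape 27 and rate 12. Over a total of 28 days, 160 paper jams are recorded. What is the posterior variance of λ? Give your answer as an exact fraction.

187/1600

Total count 160 over total exposure 28 days.
Conjugate update: add total count to the shape and total exposure to the rate, giving Gamma(187, 40).
Posterior variance = α'/β'² = 187/1600.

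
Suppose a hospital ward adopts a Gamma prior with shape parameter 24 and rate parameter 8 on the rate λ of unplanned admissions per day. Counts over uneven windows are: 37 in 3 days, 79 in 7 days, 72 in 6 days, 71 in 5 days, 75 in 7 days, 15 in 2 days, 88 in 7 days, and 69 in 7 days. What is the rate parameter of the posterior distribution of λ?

52

Total count: 37 + 79 + 72 + 71 + 75 + 15 + 88 + 69 = 506.
Total exposure: 3 + 7 + 6 + 5 + 7 + 2 + 7 + 7 = 44 days.
Conjugate update: add total count to the shape and total exposure to the rate, giving Gamma(530, 52).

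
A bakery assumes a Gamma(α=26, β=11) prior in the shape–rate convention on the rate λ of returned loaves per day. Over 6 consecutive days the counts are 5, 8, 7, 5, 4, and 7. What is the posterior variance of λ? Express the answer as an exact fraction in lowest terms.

62/289

Total count: 5 + 8 + 7 + 5 + 4 + 7 = 36.
Total exposure: 6 days.
The Gamma prior is conjugate for the Poisson rate, so λ | data ~ Gamma(26+36, 11+6) = Gamma(62, 17).
Posterior variance = α'/β'² = 62/289.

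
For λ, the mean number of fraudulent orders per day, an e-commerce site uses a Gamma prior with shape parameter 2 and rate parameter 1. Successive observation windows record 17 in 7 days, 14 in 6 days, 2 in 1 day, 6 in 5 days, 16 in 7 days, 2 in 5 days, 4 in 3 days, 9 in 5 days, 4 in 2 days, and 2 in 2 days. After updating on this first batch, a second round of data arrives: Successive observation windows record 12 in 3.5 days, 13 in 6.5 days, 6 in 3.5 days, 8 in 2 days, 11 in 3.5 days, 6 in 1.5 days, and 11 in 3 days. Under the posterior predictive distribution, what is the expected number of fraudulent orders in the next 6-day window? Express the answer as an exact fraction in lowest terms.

Total count: 17 + 14 + 2 + 6 + 16 + 2 + 4 + 9 + 4 + 2 = 76.
Total exposure: 7 + 6 + 1 + 5 + 7 + 5 + 3 + 5 + 2 + 2 = 43 days.
After the first batch: Gamma(2 + 76, 1 + 43) = Gamma(78, 44).
Total count: 12 + 13 + 6 + 8 + 11 + 6 + 11 = 67.
Total exposure: 3.5 + 6.5 + 3.5 + 2 + 3.5 + 1.5 + 3 = 23.5 days.
After the second batch: Gamma(78 + 67, 44 + 23.5) = Gamma(145, 135/2).
Predictive mean over a 6-day window = T·E[λ|data] = 6·145/(135/2) = 116/9.

116/9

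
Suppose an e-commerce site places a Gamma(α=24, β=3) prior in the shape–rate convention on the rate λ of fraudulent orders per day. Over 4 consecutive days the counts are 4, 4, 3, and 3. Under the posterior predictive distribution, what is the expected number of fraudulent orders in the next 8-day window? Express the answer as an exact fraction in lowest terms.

304/7

Total count: 4 + 4 + 3 + 3 = 14.
Total exposure: 4 days.
Conjugate update: add total count to the shape and total exposure to the rate, giving Gamma(38, 7).
Predictive mean over an 8-day window = T·E[λ|data] = 8·38/7 = 304/7.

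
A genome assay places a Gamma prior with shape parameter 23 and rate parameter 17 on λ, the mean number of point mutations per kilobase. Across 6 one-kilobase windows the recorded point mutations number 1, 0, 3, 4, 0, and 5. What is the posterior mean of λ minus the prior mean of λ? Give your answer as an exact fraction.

Total count: 1 + 0 + 3 + 4 + 0 + 5 = 13.
Total exposure: 6 kilobases.
Conjugate update: add total count to the shape and total exposure to the rate, giving Gamma(36, 23).
Posterior mean = 36/23 = 36/23; prior mean = 23/17 = 23/17. Difference = 36/23 − 23/17 = 83/391.

83/391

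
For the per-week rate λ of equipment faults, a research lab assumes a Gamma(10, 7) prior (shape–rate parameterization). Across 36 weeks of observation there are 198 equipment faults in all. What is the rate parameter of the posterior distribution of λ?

Total count 198 over total exposure 36 weeks.
Conjugate update: add total count to the shape and total exposure to the rate, giving Gamma(208, 43).

43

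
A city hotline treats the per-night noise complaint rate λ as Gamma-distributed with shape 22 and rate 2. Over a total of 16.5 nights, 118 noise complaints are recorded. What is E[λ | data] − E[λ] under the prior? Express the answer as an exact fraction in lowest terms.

Total count 118 over total exposure 16.5 nights.
The Gamma prior is conjugate for the Poisson rate, so λ | data ~ Gamma(22+118, 2+16.5) = Gamma(140, 37/2).
Posterior mean = 140/(37/2) = 280/37; prior mean = 22/2 = 11. Difference = 280/37 − 11 = -127/37.

-127/37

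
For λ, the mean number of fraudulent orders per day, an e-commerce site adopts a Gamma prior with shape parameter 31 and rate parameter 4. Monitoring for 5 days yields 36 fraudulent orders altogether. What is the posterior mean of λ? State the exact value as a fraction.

67/9

Total count 36 over total exposure 5 days.
Gamma(α, β) with Poisson data over total exposure Σt gives posterior Gamma(α+Σx, β+Σt) = Gamma(67, 9).
Posterior mean = α'/β' = 67/9.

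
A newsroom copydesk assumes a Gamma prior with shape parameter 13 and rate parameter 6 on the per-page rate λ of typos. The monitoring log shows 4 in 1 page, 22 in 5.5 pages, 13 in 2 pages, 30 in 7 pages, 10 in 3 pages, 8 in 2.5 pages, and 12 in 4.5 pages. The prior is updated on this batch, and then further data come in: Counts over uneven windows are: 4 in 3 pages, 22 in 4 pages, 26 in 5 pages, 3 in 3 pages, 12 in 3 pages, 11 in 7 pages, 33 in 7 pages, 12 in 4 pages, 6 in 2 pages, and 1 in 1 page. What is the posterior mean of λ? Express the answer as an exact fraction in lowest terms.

484/141

Total count: 4 + 22 + 13 + 30 + 10 + 8 + 12 = 99.
Total exposure: 1 + 5.5 + 2 + 7 + 3 + 2.5 + 4.5 = 25.5 pages.
After the first batch: Gamma(13 + 99, 6 + 25.5) = Gamma(112, 63/2).
Total count: 4 + 22 + 26 + 3 + 12 + 11 + 33 + 12 + 6 + 1 = 130.
Total exposure: 3 + 4 + 5 + 3 + 3 + 7 + 7 + 4 + 2 + 1 = 39 pages.
After the second batch: Gamma(112 + 130, 63/2 + 39) = Gamma(242, 141/2).
Posterior mean = α'/β' = 242/(141/2) = 484/141.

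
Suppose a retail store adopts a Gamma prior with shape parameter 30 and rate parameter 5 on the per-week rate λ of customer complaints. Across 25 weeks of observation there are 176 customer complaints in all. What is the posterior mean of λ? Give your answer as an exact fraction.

103/15

Total count 176 over total exposure 25 weeks.
Conjugate update: add total count to the shape and total exposure to the rate, giving Gamma(206, 30).
Posterior mean = α'/β' = 206/30 = 103/15.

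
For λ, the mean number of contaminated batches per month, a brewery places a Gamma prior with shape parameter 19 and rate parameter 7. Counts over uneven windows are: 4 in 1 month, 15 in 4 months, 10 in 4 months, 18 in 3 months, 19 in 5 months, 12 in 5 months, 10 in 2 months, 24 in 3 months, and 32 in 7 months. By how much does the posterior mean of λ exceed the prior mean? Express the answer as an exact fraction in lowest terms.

Total count: 4 + 15 + 10 + 18 + 19 + 12 + 10 + 24 + 32 = 144.
Total exposure: 1 + 4 + 4 + 3 + 5 + 5 + 2 + 3 + 7 = 34 months.
Gamma(α, β) with Poisson data over total exposure Σt gives posterior Gamma(α+Σx, β+Σt) = Gamma(163, 41).
Posterior mean = 163/41 = 163/41; prior mean = 19/7 = 19/7. Difference = 163/41 − 19/7 = 362/287.

362/287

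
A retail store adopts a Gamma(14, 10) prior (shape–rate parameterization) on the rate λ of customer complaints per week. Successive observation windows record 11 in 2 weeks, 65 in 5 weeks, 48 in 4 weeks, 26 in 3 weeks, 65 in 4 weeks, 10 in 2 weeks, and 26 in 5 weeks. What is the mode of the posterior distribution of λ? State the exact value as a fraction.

264/35

Total count: 11 + 65 + 48 + 26 + 65 + 10 + 26 = 251.
Total exposure: 2 + 5 + 4 + 3 + 4 + 2 + 5 = 25 weeks.
Gamma(α, β) with Poisson data over total exposure Σt gives posterior Gamma(α+Σx, β+Σt) = Gamma(265, 35).
Posterior mode = (α'−1)/β' = 264/35.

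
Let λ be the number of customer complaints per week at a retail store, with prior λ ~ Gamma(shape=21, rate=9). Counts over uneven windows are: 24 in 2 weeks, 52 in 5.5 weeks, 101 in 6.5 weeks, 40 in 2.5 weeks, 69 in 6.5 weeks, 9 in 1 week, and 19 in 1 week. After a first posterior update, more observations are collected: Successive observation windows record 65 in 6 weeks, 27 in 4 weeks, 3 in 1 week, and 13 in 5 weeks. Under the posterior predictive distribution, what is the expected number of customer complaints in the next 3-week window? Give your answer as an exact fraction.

1329/50

Total count: 24 + 52 + 101 + 40 + 69 + 9 + 19 = 314.
Total exposure: 2 + 5.5 + 6.5 + 2.5 + 6.5 + 1 + 1 = 25 weeks.
After the first batch: Gamma(21 + 314, 9 + 25) = Gamma(335, 34).
Total count: 65 + 27 + 3 + 13 = 108.
Total exposure: 6 + 4 + 1 + 5 = 16 weeks.
After the second batch: Gamma(335 + 108, 34 + 16) = Gamma(443, 50).
Predictive mean over a 3-week window = T·E[λ|data] = 3·443/50 = 1329/50.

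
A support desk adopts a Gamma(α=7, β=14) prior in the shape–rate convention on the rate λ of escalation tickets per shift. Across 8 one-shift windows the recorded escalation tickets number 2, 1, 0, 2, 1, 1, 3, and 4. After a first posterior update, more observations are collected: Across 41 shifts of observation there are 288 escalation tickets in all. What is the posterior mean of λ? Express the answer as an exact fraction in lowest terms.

103/21

Total count: 2 + 1 + 0 + 2 + 1 + 1 + 3 + 4 = 14.
Total exposure: 8 shifts.
After the first batch: Gamma(7 + 14, 14 + 8) = Gamma(21, 22).
Total count 288 over total exposure 41 shifts.
After the second batch: Gamma(21 + 288, 22 + 41) = Gamma(309, 63).
Posterior mean = α'/β' = 309/63 = 103/21.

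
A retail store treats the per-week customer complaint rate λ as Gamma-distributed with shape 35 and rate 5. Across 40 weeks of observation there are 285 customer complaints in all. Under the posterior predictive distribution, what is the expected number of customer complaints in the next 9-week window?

Total count 285 over total exposure 40 weeks.
Gamma(α, β) with Poisson data over total exposure Σt gives posterior Gamma(α+Σx, β+Σt) = Gamma(320, 45).
Predictive mean over a 9-week window = T·E[λ|data] = 9·320/45 = 64.

64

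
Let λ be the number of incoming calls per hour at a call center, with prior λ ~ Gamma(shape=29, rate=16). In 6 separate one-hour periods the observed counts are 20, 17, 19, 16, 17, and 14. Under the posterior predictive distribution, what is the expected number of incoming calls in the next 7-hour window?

42

Total count: 20 + 17 + 19 + 16 + 17 + 14 = 103.
Total exposure: 6 hours.
Gamma(α, β) with Poisson data over total exposure Σt gives posterior Gamma(α+Σx, β+Σt) = Gamma(132, 22).
Predictive mean over a 7-hour window = T·E[λ|data] = 7·132/22 = 42.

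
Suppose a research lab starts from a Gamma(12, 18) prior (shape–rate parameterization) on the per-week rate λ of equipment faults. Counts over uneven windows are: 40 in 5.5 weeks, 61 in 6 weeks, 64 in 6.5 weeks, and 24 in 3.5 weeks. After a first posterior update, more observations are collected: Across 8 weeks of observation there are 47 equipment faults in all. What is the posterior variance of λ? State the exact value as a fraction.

Total count: 40 + 61 + 64 + 24 = 189.
Total exposure: 5.5 + 6 + 6.5 + 3.5 = 21.5 weeks.
After the first batch: Gamma(12 + 189, 18 + 21.5) = Gamma(201, 79/2).
Total count 47 over total exposure 8 weeks.
After the second batch: Gamma(201 + 47, 79/2 + 8) = Gamma(248, 95/2).
Posterior variance = α'/β'² = 248/(9025/4) = 992/9025.

992/9025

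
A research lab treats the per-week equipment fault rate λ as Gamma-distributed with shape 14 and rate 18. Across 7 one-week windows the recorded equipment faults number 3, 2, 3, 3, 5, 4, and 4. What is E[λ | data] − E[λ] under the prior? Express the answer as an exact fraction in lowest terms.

167/225

Total count: 3 + 2 + 3 + 3 + 5 + 4 + 4 = 24.
Total exposure: 7 weeks.
Conjugate update: add total count to the shape and total exposure to the rate, giving Gamma(38, 25).
Posterior mean = 38/25 = 38/25; prior mean = 14/18 = 7/9. Difference = 38/25 − 7/9 = 167/225.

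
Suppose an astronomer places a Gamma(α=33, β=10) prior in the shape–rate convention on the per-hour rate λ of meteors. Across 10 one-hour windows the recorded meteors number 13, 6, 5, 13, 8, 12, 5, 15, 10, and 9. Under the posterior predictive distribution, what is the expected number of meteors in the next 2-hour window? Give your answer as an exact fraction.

129/10

Total count: 13 + 6 + 5 + 13 + 8 + 12 + 5 + 15 + 10 + 9 = 96.
Total exposure: 10 hours.
Gamma(α, β) with Poisson data over total exposure Σt gives posterior Gamma(α+Σx, β+Σt) = Gamma(129, 20).
Predictive mean over a 2-hour window = T·E[λ|data] = 2·129/20 = 129/10.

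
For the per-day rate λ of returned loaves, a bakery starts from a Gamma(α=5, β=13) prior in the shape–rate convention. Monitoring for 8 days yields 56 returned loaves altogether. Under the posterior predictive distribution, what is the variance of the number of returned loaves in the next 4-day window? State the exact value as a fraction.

Total count 56 over total exposure 8 days.
Gamma(α, β) with Poisson data over total exposure Σt gives posterior Gamma(α+Σx, β+Σt) = Gamma(61, 21).
The posterior predictive for a window of length T is Negative Binomial with variance T·α'·(β'+T)/β'² = 4·61·25/441 = 6100/441.

6100/441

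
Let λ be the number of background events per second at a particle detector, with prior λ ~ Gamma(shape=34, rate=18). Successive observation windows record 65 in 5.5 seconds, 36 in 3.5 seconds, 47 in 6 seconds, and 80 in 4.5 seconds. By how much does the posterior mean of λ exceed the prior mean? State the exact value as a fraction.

Total count: 65 + 36 + 47 + 80 = 228.
Total exposure: 5.5 + 3.5 + 6 + 4.5 = 19.5 seconds.
Gamma(α, β) with Poisson data over total exposure Σt gives posterior Gamma(α+Σx, β+Σt) = Gamma(262, 75/2).
Posterior mean = 262/(75/2) = 524/75; prior mean = 34/18 = 17/9. Difference = 524/75 − 17/9 = 1147/225.

1147/225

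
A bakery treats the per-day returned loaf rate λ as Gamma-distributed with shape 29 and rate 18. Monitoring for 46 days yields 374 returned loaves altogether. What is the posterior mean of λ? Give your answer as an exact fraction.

403/64

Total count 374 over total exposure 46 days.
The Gamma prior is conjugate for the Poisson rate, so λ | data ~ Gamma(29+374, 18+46) = Gamma(403, 64).
Posterior mean = α'/β' = 403/64.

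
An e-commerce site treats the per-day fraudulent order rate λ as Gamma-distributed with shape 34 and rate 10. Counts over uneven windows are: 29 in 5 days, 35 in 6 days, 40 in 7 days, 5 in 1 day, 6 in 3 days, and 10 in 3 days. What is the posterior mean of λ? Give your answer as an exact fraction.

Total count: 29 + 35 + 40 + 5 + 6 + 10 = 125.
Total exposure: 5 + 6 + 7 + 1 + 3 + 3 = 25 days.
Conjugate update: add total count to the shape and total exposure to the rate, giving Gamma(159, 35).
Posterior mean = α'/β' = 159/35.

159/35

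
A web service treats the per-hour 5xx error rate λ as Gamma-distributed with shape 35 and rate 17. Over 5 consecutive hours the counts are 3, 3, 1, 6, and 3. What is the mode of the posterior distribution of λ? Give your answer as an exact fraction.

25/11

Total count: 3 + 3 + 1 + 6 + 3 = 16.
Total exposure: 5 hours.
Gamma(α, β) with Poisson data over total exposure Σt gives posterior Gamma(α+Σx, β+Σt) = Gamma(51, 22).
Posterior mode = (α'−1)/β' = 50/22 = 25/11.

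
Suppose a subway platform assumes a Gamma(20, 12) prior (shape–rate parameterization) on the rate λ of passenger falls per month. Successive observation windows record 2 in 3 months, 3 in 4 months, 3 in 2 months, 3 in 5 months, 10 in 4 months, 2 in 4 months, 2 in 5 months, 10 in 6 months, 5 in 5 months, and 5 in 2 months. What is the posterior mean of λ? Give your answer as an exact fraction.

5/4

Total count: 2 + 3 + 3 + 3 + 10 + 2 + 2 + 10 + 5 + 5 = 45.
Total exposure: 3 + 4 + 2 + 5 + 4 + 4 + 5 + 6 + 5 + 2 = 40 months.
Gamma(α, β) with Poisson data over total exposure Σt gives posterior Gamma(α+Σx, β+Σt) = Gamma(65, 52).
Posterior mean = α'/β' = 65/52 = 5/4.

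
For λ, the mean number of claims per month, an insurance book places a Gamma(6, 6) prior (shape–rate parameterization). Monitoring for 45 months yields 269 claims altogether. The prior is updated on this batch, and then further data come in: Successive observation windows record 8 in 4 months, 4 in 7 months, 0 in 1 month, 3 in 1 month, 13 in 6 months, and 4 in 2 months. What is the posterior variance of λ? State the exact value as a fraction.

Total count 269 over total exposure 45 months.
After the first batch: Gamma(6 + 269, 6 + 45) = Gamma(275, 51).
Total count: 8 + 4 + 0 + 3 + 13 + 4 = 32.
Total exposure: 4 + 7 + 1 + 1 + 6 + 2 = 21 months.
After the second batch: Gamma(275 + 32, 51 + 21) = Gamma(307, 72).
Posterior variance = α'/β'² = 307/5184.

307/5184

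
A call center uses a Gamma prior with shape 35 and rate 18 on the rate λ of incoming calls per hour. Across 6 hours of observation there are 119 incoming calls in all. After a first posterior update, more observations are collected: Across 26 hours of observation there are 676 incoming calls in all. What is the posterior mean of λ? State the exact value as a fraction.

83/5

Total count 119 over total exposure 6 hours.
After the first batch: Gamma(35 + 119, 18 + 6) = Gamma(154, 24).
Total count 676 over total exposure 26 hours.
After the second batch: Gamma(154 + 676, 24 + 26) = Gamma(830, 50).
Posterior mean = α'/β' = 830/50 = 83/5.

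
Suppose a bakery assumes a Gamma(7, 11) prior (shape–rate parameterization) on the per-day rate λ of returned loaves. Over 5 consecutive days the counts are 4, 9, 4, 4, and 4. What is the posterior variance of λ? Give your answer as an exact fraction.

Total count: 4 + 9 + 4 + 4 + 4 = 25.
Total exposure: 5 days.
By Gamma–Poisson conjugacy, the posterior is Gamma(α + Σx, β + Σt) = Gamma(7 + 25, 11 + 5) = Gamma(32, 16).
Posterior variance = α'/β'² = 32/256 = 1/8.

1/8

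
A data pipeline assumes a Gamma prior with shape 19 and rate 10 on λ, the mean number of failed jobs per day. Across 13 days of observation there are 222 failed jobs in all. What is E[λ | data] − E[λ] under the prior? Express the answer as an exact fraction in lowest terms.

Total count 222 over total exposure 13 days.
Gamma(α, β) with Poisson data over total exposure Σt gives posterior Gamma(α+Σx, β+Σt) = Gamma(241, 23).
Posterior mean = 241/23 = 241/23; prior mean = 19/10 = 19/10. Difference = 241/23 − 19/10 = 1973/230.

1973/230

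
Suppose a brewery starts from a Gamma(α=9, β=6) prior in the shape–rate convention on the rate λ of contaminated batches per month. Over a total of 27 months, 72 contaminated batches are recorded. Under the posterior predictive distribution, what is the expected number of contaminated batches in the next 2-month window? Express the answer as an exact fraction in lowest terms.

Total count 72 over total exposure 27 months.
Gamma(α, β) with Poisson data over total exposure Σt gives posterior Gamma(α+Σx, β+Σt) = Gamma(81, 33).
Predictive mean over a 2-month window = T·E[λ|data] = 2·81/33 = 54/11.

54/11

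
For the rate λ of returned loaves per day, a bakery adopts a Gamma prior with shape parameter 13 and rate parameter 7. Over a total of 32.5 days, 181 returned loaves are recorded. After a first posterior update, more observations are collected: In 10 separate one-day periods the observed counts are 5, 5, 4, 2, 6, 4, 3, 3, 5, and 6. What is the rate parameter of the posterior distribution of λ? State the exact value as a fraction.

99/2

Total count 181 over total exposure 32.5 days.
After the first batch: Gamma(13 + 181, 7 + 32.5) = Gamma(194, 79/2).
Total count: 5 + 5 + 4 + 2 + 6 + 4 + 3 + 3 + 5 + 6 = 43.
Total exposure: 10 days.
After the second batch: Gamma(194 + 43, 79/2 + 10) = Gamma(237, 99/2).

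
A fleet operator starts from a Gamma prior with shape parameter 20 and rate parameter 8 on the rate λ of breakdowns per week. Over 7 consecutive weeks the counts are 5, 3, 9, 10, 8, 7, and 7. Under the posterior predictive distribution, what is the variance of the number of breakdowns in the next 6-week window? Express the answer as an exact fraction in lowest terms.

Total count: 5 + 3 + 9 + 10 + 8 + 7 + 7 = 49.
Total exposure: 7 weeks.
The Gamma prior is conjugate for the Poisson rate, so λ | data ~ Gamma(20+49, 8+7) = Gamma(69, 15).
The posterior predictive for a window of length T is Negative Binomial with variance T·α'·(β'+T)/β'² = 6·69·21/225 = 966/25.

966/25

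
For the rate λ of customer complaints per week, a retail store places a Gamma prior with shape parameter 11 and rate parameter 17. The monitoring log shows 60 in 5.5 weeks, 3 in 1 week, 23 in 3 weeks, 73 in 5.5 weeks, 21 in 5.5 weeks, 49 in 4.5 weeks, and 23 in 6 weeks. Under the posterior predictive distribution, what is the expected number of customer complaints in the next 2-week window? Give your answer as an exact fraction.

Total count: 60 + 3 + 23 + 73 + 21 + 49 + 23 = 252.
Total exposure: 5.5 + 1 + 3 + 5.5 + 5.5 + 4.5 + 6 = 31 weeks.
By Gamma–Poisson conjugacy, the posterior is Gamma(α + Σx, β + Σt) = Gamma(11 + 252, 17 + 31) = Gamma(263, 48).
Predictive mean over a 2-week window = T·E[λ|data] = 2·263/48 = 263/24.

263/24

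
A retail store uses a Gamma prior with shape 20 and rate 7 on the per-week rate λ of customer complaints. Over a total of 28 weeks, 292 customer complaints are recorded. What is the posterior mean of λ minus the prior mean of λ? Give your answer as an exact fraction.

Total count 292 over total exposure 28 weeks.
Conjugate update: add total count to the shape and total exposure to the rate, giving Gamma(312, 35).
Posterior mean = 312/35 = 312/35; prior mean = 20/7 = 20/7. Difference = 312/35 − 20/7 = 212/35.

212/35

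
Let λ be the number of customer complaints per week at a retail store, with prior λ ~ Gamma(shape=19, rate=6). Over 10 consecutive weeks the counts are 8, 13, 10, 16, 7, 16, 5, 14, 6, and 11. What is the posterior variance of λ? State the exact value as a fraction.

125/256

Total count: 8 + 13 + 10 + 16 + 7 + 16 + 5 + 14 + 6 + 11 = 106.
Total exposure: 10 weeks.
Conjugate update: add total count to the shape and total exposure to the rate, giving Gamma(125, 16).
Posterior variance = α'/β'² = 125/256.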